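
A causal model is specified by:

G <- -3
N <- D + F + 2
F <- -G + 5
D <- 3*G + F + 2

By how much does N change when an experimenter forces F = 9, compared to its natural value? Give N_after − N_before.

2

Under do(F=9), the mechanism F <- -G + 5 is discarded; F is fixed at 9.
D = 3*G + F + 2  [with G=-3, F=9]  = 2
N = D + F + 2  [with D=2, F=9]  = 13
Without intervention: F = -G + 5  [with G=-3]  = 8; D = 3*G + F + 2  [with G=-3, F=8]  = 1; N = D + F + 2  [with D=1, F=8]  = 11.
Change = 13 − 11 = 2.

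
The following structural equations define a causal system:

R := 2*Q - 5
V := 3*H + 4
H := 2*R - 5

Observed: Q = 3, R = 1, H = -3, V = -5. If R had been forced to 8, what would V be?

37

Under do(R=8), the mechanism R := 2*Q - 5 is discarded; R is fixed at 8.
H = 2*R - 5  [with R=8]  = 11
V = 3*H + 4  [with H=11]  = 37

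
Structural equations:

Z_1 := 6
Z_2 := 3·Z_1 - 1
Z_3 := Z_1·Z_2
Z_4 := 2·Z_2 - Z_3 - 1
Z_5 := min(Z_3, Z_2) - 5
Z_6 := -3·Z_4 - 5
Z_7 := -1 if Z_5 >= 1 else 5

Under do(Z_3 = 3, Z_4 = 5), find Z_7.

Under do(Z_3 = 3, Z_4 = 5), each intervened variable's structural equation is replaced by its fixed value.
Z_2 = 3·Z_1 - 1  [with Z_1=6]  = 17
Z_5 = min(Z_3, Z_2) - 5  [with Z_3=3, Z_2=17]  = -2
Z_7 = -1 if Z_5 >= 1 else 5  [with Z_5=-2]  = 5

5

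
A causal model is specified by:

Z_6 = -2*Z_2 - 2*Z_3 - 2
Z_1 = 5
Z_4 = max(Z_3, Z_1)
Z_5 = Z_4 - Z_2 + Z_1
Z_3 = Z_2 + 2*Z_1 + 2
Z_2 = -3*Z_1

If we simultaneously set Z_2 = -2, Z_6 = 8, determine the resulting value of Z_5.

Setting Z_2 = -2, Z_6 = 8 by intervention discards those variables' equations.
Z_3 = Z_2 + 2*Z_1 + 2  [with Z_2=-2, Z_1=5]  = 10
Z_4 = max(Z_3, Z_1)  [with Z_3=10, Z_1=5]  = 10
Z_5 = Z_4 - Z_2 + Z_1  [with Z_4=10, Z_2=-2, Z_1=5]  = 17

17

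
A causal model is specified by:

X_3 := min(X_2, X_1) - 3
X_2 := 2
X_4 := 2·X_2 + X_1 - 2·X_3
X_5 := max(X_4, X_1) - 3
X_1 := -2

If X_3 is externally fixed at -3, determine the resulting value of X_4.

The intervention breaks the incoming arrows to X_3: X_3 := min(X_2, X_1) - 3 no longer applies, and X_3 = -3.
X_4 = 2·X_2 + X_1 - 2·X_3  [with X_2=2, X_1=-2, X_3=-3]  = 8

8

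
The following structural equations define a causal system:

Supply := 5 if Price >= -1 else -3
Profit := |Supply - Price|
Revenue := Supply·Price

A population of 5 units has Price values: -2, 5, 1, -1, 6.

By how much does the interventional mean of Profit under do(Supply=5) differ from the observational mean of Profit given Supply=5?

The intervention sets Supply=5 in all 5 units regardless of Price. Recomputing Profit per unit gives 7, 0, 4, 6, 1; average 3.6.
Conditioning on Supply=5 selects the 4 unit(s) with Price ∈ {5, 1, -1, 6}. Their Profit values: 0, 4, 6, 1. Mean = 2.75.
Difference = 3.6 − 2.75 = 0.85.

0.85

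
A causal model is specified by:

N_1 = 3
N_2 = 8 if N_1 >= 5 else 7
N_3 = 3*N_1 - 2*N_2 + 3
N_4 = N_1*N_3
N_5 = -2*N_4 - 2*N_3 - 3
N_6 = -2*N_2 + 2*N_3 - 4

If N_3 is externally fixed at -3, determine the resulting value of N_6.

The intervention breaks the incoming arrows to N_3: N_3 = 3*N_1 - 2*N_2 + 3 no longer applies, and N_3 = -3.
N_2 = 8 if N_1 >= 5 else 7  [with N_1=3]  = 7
N_6 = -2*N_2 + 2*N_3 - 4  [with N_2=7, N_3=-3]  = -24

-24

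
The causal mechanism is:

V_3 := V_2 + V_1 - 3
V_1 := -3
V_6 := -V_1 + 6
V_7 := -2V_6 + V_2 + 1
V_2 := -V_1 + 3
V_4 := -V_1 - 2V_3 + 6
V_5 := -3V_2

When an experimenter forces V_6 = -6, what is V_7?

19

Intervening sets V_6 = -6 and removes its equation (V_6 := -V_1 + 6).
V_2 = -V_1 + 3  [with V_1=-3]  = 6
V_7 = -2V_6 + V_2 + 1  [with V_6=-6, V_2=6]  = 19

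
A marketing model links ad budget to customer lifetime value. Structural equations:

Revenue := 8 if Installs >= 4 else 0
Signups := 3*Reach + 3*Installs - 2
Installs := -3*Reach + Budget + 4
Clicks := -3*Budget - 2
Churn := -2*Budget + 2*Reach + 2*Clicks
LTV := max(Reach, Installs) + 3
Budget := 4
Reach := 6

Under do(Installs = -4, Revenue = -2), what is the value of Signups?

Setting Installs = -4, Revenue = -2 by intervention discards those variables' equations.
Signups = 3*Reach + 3*Installs - 2  [with Reach=6, Installs=-4]  = 4

4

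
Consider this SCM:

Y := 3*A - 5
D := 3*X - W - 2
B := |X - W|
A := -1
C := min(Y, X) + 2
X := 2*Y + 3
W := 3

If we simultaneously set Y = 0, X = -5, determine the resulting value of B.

8

Under do(Y = 0, X = -5), each intervened variable's structural equation is replaced by its fixed value.
B = |X - W|  [with X=-5, W=3]  = 8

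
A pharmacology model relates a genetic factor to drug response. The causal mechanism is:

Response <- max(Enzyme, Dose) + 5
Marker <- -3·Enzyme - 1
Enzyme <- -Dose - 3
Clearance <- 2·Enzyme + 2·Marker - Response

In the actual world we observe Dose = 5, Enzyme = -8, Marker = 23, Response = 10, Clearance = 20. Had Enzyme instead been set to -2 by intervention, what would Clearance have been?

-4

do(Enzyme=-2) replaces the equation Enzyme <- -Dose - 3 with the constant Enzyme = -2.
Marker = -3·Enzyme - 1  [with Enzyme=-2]  = 5
Response = max(Enzyme, Dose) + 5  [with Enzyme=-2, Dose=5]  = 10
Clearance = 2·Enzyme + 2·Marker - Response  [with Enzyme=-2, Marker=5, Response=10]  = -4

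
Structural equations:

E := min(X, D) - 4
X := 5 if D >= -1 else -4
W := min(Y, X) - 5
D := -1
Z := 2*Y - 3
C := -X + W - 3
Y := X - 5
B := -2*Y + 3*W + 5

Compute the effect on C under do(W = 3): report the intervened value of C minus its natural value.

8

do(W=3) replaces the equation W := min(Y, X) - 5 with the constant W = 3.
X = 5 if D >= -1 else -4  [with D=-1]  = 5
C = -X + W - 3  [with X=5, W=3]  = -5
Without intervention: X = 5 if D >= -1 else -4  [with D=-1]  = 5; Y = X - 5  [with X=5]  = 0; W = min(Y, X) - 5  [with Y=0, X=5]  = -5; C = -X + W - 3  [with X=5, W=-5]  = -13.
Change = -5 − (-13) = 8.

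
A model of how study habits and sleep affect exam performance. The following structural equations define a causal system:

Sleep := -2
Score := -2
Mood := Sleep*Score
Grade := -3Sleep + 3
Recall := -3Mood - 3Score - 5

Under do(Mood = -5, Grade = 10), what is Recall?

16

The joint intervention fixes Mood = -5, Grade = 10, removing each variable's own equation.
Recall = -3Mood - 3Score - 5  [with Mood=-5, Score=-2]  = 16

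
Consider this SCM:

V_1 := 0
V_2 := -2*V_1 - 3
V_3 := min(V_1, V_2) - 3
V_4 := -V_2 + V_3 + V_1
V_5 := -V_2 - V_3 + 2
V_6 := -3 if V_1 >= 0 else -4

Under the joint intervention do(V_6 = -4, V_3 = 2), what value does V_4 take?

5

Under do(V_6 = -4, V_3 = 2), each intervened variable's structural equation is replaced by its fixed value.
V_2 = -2*V_1 - 3  [with V_1=0]  = -3
V_4 = -V_2 + V_3 + V_1  [with V_2=-3, V_3=2, V_1=0]  = 5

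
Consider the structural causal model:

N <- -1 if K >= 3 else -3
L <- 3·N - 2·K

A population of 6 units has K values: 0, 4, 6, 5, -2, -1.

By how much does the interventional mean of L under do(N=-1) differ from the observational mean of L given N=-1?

Every unit gets N=-1 under the intervention. L values become -3, -11, -15, -13, 1, -1; E[L|do(N=-1)] = -7.
Observing N=-1 restricts to units where N's equation naturally yields -1: K ∈ {4, 6, 5}. In that subpopulation L = -11, -15, -13, mean -13.
Difference = -7 − (-13) = 6.

6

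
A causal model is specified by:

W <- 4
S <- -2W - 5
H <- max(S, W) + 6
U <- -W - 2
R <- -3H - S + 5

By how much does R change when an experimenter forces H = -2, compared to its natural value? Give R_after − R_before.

do(H=-2) replaces the equation H <- max(S, W) + 6 with the constant H = -2.
S = -2W - 5  [with W=4]  = -13
R = -3H - S + 5  [with H=-2, S=-13]  = 24
Without intervention: S = -2W - 5  [with W=4]  = -13; H = max(S, W) + 6  [with S=-13, W=4]  = 10; R = -3H - S + 5  [with H=10, S=-13]  = -12.
Change = 24 − (-12) = 36.

36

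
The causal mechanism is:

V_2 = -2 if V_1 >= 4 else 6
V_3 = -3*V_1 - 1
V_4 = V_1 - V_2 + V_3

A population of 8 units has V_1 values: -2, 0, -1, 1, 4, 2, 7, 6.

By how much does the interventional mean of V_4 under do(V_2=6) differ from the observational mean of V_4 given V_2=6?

-4.25

do(V_2=6) breaks V_2's dependence on V_1. With V_2=6 fixed, V_4 across the units is -3, -7, -5, -9, -15, -11, -21, -19, mean -11.25.
E[V_4|V_2=6] averages over only the 5 units with V_2=6 (V_1 = -2, 0, -1, 1, 2): V_4 = -3, -7, -5, -9, -11, mean -7.
Difference = -11.25 − (-7) = -4.25.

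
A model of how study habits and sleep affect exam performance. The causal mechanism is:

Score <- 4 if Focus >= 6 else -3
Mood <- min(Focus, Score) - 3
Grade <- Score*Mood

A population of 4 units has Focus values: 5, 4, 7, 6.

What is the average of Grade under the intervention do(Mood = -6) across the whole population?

Every unit gets Mood=-6 under the intervention. Grade values become 18, 18, -24, -24; E[Grade|do(Mood=-6)] = -3.

-3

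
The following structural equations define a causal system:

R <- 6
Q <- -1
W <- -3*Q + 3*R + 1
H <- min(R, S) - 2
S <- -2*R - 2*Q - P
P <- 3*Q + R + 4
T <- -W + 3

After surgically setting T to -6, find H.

The intervention breaks the incoming arrows to T: T <- -W + 3 no longer applies, and T = -6.
H is not downstream of the intervention, so its value is determined by the original equations.
P = 3*Q + R + 4  [with Q=-1, R=6]  = 7
S = -2*R - 2*Q - P  [with R=6, Q=-1, P=7]  = -17
H = min(R, S) - 2  [with R=6, S=-17]  = -19

-19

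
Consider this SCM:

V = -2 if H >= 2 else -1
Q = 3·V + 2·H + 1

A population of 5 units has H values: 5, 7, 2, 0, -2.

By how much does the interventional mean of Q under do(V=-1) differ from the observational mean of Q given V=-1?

6.8

Every unit gets V=-1 under the intervention. Q values become 8, 12, 2, -2, -6; E[Q|do(V=-1)] = 2.8.
Observing V=-1 restricts to units where V's equation naturally yields -1: H ∈ {0, -2}. In that subpopulation Q = -2, -6, mean -4.
Difference = 2.8 − (-4) = 6.8.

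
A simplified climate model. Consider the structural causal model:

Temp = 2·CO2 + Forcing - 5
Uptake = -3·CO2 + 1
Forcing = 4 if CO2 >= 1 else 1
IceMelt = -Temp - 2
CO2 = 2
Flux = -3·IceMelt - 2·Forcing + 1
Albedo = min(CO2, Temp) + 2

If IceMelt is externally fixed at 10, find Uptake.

-5

The intervention breaks the incoming arrows to IceMelt: IceMelt = -Temp - 2 no longer applies, and IceMelt = 10.
No directed path runs from IceMelt to Uptake, so Uptake keeps its natural value.
Uptake = -3·CO2 + 1  [with CO2=2]  = -5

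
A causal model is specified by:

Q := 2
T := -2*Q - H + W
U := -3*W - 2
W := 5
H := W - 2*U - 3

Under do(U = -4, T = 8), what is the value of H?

10

The joint intervention fixes U = -4, T = 8, removing each variable's own equation.
H = W - 2*U - 3  [with W=5, U=-4]  = 10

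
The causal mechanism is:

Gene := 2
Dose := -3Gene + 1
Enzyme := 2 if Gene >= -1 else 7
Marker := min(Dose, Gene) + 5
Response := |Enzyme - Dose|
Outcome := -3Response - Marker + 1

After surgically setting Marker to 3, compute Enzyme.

Under do(Marker=3), the mechanism Marker := min(Dose, Gene) + 5 is discarded; Marker is fixed at 3.
Since Enzyme is not a descendant of the intervened variable, it is unaffected.
Enzyme = 2 if Gene >= -1 else 7  [with Gene=2]  = 2

2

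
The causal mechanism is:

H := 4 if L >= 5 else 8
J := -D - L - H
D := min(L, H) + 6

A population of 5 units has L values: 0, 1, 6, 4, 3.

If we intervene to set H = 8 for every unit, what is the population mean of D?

8.8

Every unit gets H=8 under the intervention. D values become 6, 7, 12, 10, 9; E[D|do(H=8)] = 8.8.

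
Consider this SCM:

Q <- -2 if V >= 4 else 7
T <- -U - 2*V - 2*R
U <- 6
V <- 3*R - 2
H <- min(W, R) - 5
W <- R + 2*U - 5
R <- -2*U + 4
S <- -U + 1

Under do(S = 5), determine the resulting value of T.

Under do(S=5), the mechanism S <- -U + 1 is discarded; S is fixed at 5.
No directed path runs from S to T, so T keeps its natural value.
R = -2*U + 4  [with U=6]  = -8
V = 3*R - 2  [with R=-8]  = -26
T = -U - 2*V - 2*R  [with U=6, V=-26, R=-8]  = 62

62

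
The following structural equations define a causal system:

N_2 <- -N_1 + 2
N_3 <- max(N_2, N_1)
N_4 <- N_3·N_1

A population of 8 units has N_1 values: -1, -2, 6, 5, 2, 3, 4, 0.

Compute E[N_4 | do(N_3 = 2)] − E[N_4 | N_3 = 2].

2.25

do(N_3=2) breaks N_3's dependence on N_1. With N_3=2 fixed, N_4 across the units is -2, -4, 12, 10, 4, 6, 8, 0, mean 4.25.
Observing N_3=2 restricts to units where N_3's equation naturally yields 2: N_1 ∈ {2, 0}. In that subpopulation N_4 = 4, 0, mean 2.
Difference = 4.25 − 2 = 2.25.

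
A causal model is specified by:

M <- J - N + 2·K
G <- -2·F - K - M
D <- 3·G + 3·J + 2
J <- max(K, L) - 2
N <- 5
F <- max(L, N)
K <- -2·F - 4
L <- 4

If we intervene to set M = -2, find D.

26

Intervening sets M = -2 and removes its equation (M <- J - N + 2·K).
F = max(L, N)  [with L=4, N=5]  = 5
K = -2·F - 4  [with F=5]  = -14
J = max(K, L) - 2  [with K=-14, L=4]  = 2
G = -2·F - K - M  [with F=5, K=-14, M=-2]  = 6
D = 3·G + 3·J + 2  [with G=6, J=2]  = 26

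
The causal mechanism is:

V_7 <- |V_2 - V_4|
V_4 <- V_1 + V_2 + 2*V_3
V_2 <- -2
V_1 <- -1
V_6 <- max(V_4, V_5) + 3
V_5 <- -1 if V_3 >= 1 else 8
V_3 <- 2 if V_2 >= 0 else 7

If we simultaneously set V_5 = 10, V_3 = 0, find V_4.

Under do(V_5 = 10, V_3 = 0), each intervened variable's structural equation is replaced by its fixed value.
V_4 = V_1 + V_2 + 2*V_3  [with V_1=-1, V_2=-2, V_3=0]  = -3

-3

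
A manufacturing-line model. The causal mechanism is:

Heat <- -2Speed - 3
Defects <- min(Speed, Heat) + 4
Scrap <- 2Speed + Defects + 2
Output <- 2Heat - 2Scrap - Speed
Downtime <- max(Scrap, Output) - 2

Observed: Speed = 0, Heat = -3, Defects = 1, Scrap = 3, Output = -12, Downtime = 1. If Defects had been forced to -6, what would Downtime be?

0

The intervention breaks the incoming arrows to Defects: Defects <- min(Speed, Heat) + 4 no longer applies, and Defects = -6.
Heat = -2Speed - 3  [with Speed=0]  = -3
Scrap = 2Speed + Defects + 2  [with Speed=0, Defects=-6]  = -4
Output = 2Heat - 2Scrap - Speed  [with Heat=-3, Scrap=-4, Speed=0]  = 2
Downtime = max(Scrap, Output) - 2  [with Scrap=-4, Output=2]  = 0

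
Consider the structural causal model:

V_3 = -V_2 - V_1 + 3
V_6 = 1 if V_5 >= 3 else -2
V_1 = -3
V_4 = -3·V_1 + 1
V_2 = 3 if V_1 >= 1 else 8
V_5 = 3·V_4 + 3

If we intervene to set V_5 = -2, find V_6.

-2

The intervention breaks the incoming arrows to V_5: V_5 = 3·V_4 + 3 no longer applies, and V_5 = -2.
V_6 = 1 if V_5 >= 3 else -2  [with V_5=-2]  = -2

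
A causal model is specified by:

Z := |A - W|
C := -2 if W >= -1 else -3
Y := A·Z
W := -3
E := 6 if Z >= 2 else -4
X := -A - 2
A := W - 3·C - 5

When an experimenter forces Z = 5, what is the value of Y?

Intervening sets Z = 5 and removes its equation (Z := |A - W|).
C = -2 if W >= -1 else -3  [with W=-3]  = -3
A = W - 3·C - 5  [with W=-3, C=-3]  = 1
Y = A·Z  [with A=1, Z=5]  = 5

5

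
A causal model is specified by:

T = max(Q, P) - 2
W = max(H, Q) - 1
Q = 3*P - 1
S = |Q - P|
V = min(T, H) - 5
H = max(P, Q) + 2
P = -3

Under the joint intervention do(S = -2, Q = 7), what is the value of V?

0

The joint intervention fixes S = -2, Q = 7, removing each variable's own equation.
H = max(P, Q) + 2  [with P=-3, Q=7]  = 9
T = max(Q, P) - 2  [with Q=7, P=-3]  = 5
V = min(T, H) - 5  [with T=5, H=9]  = 0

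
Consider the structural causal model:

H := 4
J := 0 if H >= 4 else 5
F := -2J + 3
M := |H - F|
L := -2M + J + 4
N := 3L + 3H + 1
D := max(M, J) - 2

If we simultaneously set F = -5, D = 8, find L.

-14

Setting F = -5, D = 8 by intervention discards those variables' equations.
J = 0 if H >= 4 else 5  [with H=4]  = 0
M = |H - F|  [with H=4, F=-5]  = 9
L = -2M + J + 4  [with M=9, J=0]  = -14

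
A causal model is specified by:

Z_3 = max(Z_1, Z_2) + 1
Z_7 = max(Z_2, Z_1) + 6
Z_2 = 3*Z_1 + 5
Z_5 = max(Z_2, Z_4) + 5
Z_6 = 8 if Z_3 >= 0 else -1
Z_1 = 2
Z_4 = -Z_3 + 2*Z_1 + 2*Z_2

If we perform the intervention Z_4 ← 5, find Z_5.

16

Intervening sets Z_4 = 5 and removes its equation (Z_4 = -Z_3 + 2*Z_1 + 2*Z_2).
Z_2 = 3*Z_1 + 5  [with Z_1=2]  = 11
Z_5 = max(Z_2, Z_4) + 5  [with Z_2=11, Z_4=5]  = 16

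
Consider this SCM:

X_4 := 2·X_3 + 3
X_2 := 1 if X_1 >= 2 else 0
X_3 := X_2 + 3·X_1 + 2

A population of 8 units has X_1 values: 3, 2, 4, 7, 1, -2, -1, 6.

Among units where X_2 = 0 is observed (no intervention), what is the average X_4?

3

E[X_4|X_2=0] averages over only the 3 units with X_2=0 (X_1 = 1, -2, -1): X_4 = 13, -5, 1, mean 3.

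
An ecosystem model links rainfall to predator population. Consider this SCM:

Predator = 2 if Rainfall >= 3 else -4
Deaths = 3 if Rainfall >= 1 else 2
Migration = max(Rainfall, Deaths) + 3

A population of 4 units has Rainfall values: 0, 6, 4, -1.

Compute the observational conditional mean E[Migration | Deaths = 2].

5

Conditioning on Deaths=2 selects the 2 unit(s) with Rainfall ∈ {0, -1}. Their Migration values: 5, 5. Mean = 5.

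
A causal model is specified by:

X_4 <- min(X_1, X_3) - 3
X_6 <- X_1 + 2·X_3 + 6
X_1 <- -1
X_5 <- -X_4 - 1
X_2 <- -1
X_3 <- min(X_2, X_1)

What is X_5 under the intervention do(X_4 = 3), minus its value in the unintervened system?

-7

Intervening sets X_4 = 3 and removes its equation (X_4 <- min(X_1, X_3) - 3).
X_5 = -X_4 - 1  [with X_4=3]  = -4
Without intervention: X_3 = min(X_2, X_1)  [with X_2=-1, X_1=-1]  = -1; X_4 = min(X_1, X_3) - 3  [with X_1=-1, X_3=-1]  = -4; X_5 = -X_4 - 1  [with X_4=-4]  = 3.
Change = -4 − 3 = -7.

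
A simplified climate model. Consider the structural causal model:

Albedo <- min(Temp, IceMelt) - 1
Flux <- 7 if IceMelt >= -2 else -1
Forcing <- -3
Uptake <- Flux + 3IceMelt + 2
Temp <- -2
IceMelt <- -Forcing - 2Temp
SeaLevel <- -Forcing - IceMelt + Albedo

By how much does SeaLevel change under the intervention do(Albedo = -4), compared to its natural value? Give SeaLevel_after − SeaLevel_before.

-1

Intervening sets Albedo = -4 and removes its equation (Albedo <- min(Temp, IceMelt) - 1).
IceMelt = -Forcing - 2Temp  [with Forcing=-3, Temp=-2]  = 7
SeaLevel = -Forcing - IceMelt + Albedo  [with Forcing=-3, IceMelt=7, Albedo=-4]  = -8
Without intervention: IceMelt = -Forcing - 2Temp  [with Forcing=-3, Temp=-2]  = 7; Albedo = min(Temp, IceMelt) - 1  [with Temp=-2, IceMelt=7]  = -3; SeaLevel = -Forcing - IceMelt + Albedo  [with Forcing=-3, IceMelt=7, Albedo=-3]  = -7.
Change = -8 − (-7) = -1.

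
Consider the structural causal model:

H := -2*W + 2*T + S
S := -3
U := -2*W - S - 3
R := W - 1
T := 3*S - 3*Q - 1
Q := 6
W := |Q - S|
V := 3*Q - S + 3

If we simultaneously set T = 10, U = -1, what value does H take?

Setting T = 10, U = -1 by intervention discards those variables' equations.
W = |Q - S|  [with Q=6, S=-3]  = 9
H = -2*W + 2*T + S  [with W=9, T=10, S=-3]  = -1

-1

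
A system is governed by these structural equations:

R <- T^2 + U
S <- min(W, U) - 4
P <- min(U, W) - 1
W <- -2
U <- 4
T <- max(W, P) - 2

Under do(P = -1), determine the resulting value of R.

13

The intervention breaks the incoming arrows to P: P <- min(U, W) - 1 no longer applies, and P = -1.
T = max(W, P) - 2  [with W=-2, P=-1]  = -3
R = T^2 + U  [with T=-3, U=4]  = 13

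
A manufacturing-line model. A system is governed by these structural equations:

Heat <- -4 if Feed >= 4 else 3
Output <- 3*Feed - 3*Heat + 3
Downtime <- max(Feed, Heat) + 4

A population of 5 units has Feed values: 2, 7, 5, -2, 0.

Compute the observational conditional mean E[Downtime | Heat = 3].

7

Conditioning on Heat=3 selects the 3 unit(s) with Feed ∈ {2, -2, 0}. Their Downtime values: 7, 7, 7. Mean = 7.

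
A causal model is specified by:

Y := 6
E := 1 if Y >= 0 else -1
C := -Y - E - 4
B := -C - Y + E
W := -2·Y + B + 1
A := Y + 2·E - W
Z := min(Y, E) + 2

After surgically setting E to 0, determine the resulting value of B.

Under do(E=0), the mechanism E := 1 if Y >= 0 else -1 is discarded; E is fixed at 0.
C = -Y - E - 4  [with Y=6, E=0]  = -10
B = -C - Y + E  [with C=-10, Y=6, E=0]  = 4

4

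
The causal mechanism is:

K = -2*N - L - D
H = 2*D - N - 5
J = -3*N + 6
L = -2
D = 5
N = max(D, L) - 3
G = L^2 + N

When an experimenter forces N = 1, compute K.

The intervention breaks the incoming arrows to N: N = max(D, L) - 3 no longer applies, and N = 1.
K = -2*N - L - D  [with N=1, L=-2, D=5]  = -5

-5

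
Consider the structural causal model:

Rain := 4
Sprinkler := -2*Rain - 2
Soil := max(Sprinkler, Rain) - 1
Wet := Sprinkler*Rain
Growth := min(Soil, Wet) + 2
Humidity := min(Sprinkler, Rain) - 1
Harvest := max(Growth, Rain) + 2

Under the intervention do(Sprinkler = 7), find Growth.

do(Sprinkler=7) replaces the equation Sprinkler := -2*Rain - 2 with the constant Sprinkler = 7.
Soil = max(Sprinkler, Rain) - 1  [with Sprinkler=7, Rain=4]  = 6
Wet = Sprinkler*Rain  [with Sprinkler=7, Rain=4]  = 28
Growth = min(Soil, Wet) + 2  [with Soil=6, Wet=28]  = 8

8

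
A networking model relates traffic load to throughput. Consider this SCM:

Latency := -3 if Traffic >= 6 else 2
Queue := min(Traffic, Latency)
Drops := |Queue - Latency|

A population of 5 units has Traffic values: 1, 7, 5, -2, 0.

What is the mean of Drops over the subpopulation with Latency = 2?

1.75

E[Drops|Latency=2] averages over only the 4 units with Latency=2 (Traffic = 1, 5, -2, 0): Drops = 1, 0, 4, 2, mean 1.75.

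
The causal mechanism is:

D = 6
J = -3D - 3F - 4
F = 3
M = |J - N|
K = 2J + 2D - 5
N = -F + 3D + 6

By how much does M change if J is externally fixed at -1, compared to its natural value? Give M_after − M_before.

The intervention breaks the incoming arrows to J: J = -3D - 3F - 4 no longer applies, and J = -1.
N = -F + 3D + 6  [with F=3, D=6]  = 21
M = |J - N|  [with J=-1, N=21]  = 22
Without intervention: J = -3D - 3F - 4  [with D=6, F=3]  = -31; N = -F + 3D + 6  [with F=3, D=6]  = 21; M = |J - N|  [with J=-31, N=21]  = 52.
Change = 22 − 52 = -30.

-30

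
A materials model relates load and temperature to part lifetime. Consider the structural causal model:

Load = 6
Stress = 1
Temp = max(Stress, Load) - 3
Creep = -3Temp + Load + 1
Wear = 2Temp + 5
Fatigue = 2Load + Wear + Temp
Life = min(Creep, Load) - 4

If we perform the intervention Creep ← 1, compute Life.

The intervention breaks the incoming arrows to Creep: Creep = -3Temp + Load + 1 no longer applies, and Creep = 1.
Life = min(Creep, Load) - 4  [with Creep=1, Load=6]  = -3

-3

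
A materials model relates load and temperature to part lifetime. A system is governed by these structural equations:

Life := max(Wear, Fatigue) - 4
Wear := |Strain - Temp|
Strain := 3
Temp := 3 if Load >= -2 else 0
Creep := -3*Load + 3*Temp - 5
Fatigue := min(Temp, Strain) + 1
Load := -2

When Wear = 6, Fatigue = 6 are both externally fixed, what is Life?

Under do(Wear = 6, Fatigue = 6), each intervened variable's structural equation is replaced by its fixed value.
Life = max(Wear, Fatigue) - 4  [with Wear=6, Fatigue=6]  = 2

2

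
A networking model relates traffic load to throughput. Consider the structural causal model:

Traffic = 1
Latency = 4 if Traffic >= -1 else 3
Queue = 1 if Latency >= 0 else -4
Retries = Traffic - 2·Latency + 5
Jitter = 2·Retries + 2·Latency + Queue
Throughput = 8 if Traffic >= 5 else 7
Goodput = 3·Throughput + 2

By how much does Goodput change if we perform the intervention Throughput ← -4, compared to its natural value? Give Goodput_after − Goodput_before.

Intervening sets Throughput = -4 and removes its equation (Throughput = 8 if Traffic >= 5 else 7).
Goodput = 3·Throughput + 2  [with Throughput=-4]  = -10
Without intervention: Throughput = 8 if Traffic >= 5 else 7  [with Traffic=1]  = 7; Goodput = 3·Throughput + 2  [with Throughput=7]  = 23.
Change = -10 − 23 = -33.

-33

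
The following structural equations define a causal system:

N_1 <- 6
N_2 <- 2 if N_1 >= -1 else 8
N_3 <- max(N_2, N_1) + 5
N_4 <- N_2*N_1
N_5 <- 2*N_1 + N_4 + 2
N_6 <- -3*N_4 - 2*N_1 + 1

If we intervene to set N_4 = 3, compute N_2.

2

The intervention breaks the incoming arrows to N_4: N_4 <- N_2*N_1 no longer applies, and N_4 = 3.
Since N_2 is not a descendant of the intervened variable, it is unaffected.
N_2 = 2 if N_1 >= -1 else 8  [with N_1=6]  = 2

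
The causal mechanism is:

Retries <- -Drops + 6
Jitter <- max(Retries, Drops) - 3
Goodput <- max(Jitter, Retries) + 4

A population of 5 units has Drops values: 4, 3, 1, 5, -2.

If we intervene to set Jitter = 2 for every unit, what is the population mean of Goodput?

8

The intervention sets Jitter=2 in all 5 units regardless of Drops. Recomputing Goodput per unit gives 6, 7, 9, 6, 12; average 8.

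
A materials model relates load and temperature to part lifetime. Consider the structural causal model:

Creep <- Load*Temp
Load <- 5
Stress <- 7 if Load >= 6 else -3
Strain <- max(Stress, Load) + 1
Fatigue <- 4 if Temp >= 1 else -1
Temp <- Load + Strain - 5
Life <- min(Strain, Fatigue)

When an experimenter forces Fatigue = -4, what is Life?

Intervening sets Fatigue = -4 and removes its equation (Fatigue <- 4 if Temp >= 1 else -1).
Stress = 7 if Load >= 6 else -3  [with Load=5]  = -3
Strain = max(Stress, Load) + 1  [with Stress=-3, Load=5]  = 6
Life = min(Strain, Fatigue)  [with Strain=6, Fatigue=-4]  = -4

-4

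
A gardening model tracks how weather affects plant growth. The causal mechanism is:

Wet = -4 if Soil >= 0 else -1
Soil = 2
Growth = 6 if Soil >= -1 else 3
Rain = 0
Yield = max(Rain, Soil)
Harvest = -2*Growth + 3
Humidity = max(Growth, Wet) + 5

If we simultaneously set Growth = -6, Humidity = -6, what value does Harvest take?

Under do(Growth = -6, Humidity = -6), each intervened variable's structural equation is replaced by its fixed value.
Harvest = -2*Growth + 3  [with Growth=-6]  = 15

15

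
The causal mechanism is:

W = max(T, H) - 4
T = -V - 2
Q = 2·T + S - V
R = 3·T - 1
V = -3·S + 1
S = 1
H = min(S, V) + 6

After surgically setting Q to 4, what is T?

0

Under do(Q=4), the mechanism Q = 2·T + S - V is discarded; Q is fixed at 4.
Since T is not a descendant of the intervened variable, it is unaffected.
V = -3·S + 1  [with S=1]  = -2
T = -V - 2  [with V=-2]  = 0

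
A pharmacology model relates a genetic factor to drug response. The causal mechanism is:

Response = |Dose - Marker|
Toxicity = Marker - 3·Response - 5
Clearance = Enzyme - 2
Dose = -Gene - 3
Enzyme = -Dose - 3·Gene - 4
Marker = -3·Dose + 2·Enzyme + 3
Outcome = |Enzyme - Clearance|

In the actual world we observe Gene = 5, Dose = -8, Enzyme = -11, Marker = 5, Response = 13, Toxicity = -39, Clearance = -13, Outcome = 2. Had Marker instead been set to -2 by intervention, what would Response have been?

6

Intervening sets Marker = -2 and removes its equation (Marker = -3·Dose + 2·Enzyme + 3).
Dose = -Gene - 3  [with Gene=5]  = -8
Response = |Dose - Marker|  [with Dose=-8, Marker=-2]  = 6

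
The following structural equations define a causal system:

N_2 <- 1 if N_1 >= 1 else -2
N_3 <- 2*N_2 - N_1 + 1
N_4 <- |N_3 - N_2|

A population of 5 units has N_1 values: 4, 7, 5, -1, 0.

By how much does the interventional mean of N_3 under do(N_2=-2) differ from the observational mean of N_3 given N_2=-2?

-3.5

Under do(N_2=-2), N_2's equation is replaced by N_2=-2 for every unit. Per-unit N_3: -7, -10, -8, -2, -3. Mean = -6.
E[N_3|N_2=-2] averages over only the 2 units with N_2=-2 (N_1 = -1, 0): N_3 = -2, -3, mean -2.5.
Difference = -6 − (-2.5) = -3.5.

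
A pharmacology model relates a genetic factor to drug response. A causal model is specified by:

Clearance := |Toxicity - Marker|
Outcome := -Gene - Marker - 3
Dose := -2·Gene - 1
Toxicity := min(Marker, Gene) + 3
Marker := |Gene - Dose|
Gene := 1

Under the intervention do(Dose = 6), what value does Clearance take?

do(Dose=6) replaces the equation Dose := -2·Gene - 1 with the constant Dose = 6.
Marker = |Gene - Dose|  [with Gene=1, Dose=6]  = 5
Toxicity = min(Marker, Gene) + 3  [with Marker=5, Gene=1]  = 4
Clearance = |Toxicity - Marker|  [with Toxicity=4, Marker=5]  = 1

1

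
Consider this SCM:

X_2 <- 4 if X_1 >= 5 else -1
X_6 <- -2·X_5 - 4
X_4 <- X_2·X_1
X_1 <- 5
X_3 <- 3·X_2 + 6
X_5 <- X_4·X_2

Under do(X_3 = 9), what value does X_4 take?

The intervention breaks the incoming arrows to X_3: X_3 <- 3·X_2 + 6 no longer applies, and X_3 = 9.
X_4 is not downstream of the intervention, so its value is determined by the original equations.
X_2 = 4 if X_1 >= 5 else -1  [with X_1=5]  = 4
X_4 = X_2·X_1  [with X_2=4, X_1=5]  = 20

20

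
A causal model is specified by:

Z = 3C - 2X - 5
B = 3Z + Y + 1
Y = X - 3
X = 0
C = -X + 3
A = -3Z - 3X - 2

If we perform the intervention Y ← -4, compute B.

The intervention breaks the incoming arrows to Y: Y = X - 3 no longer applies, and Y = -4.
C = -X + 3  [with X=0]  = 3
Z = 3C - 2X - 5  [with C=3, X=0]  = 4
B = 3Z + Y + 1  [with Z=4, Y=-4]  = 9

9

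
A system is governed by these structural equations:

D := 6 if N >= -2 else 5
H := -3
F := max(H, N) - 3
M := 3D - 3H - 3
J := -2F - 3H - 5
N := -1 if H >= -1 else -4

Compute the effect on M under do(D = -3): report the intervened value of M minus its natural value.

The intervention breaks the incoming arrows to D: D := 6 if N >= -2 else 5 no longer applies, and D = -3.
M = 3D - 3H - 3  [with D=-3, H=-3]  = -3
Without intervention: N = -1 if H >= -1 else -4  [with H=-3]  = -4; D = 6 if N >= -2 else 5  [with N=-4]  = 5; M = 3D - 3H - 3  [with D=5, H=-3]  = 21.
Change = -3 − 21 = -24.

-24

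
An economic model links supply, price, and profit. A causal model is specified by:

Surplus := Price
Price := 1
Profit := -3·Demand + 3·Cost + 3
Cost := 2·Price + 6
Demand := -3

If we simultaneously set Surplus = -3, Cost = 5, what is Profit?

27

Under do(Surplus = -3, Cost = 5), each intervened variable's structural equation is replaced by its fixed value.
Profit = -3·Demand + 3·Cost + 3  [with Demand=-3, Cost=5]  = 27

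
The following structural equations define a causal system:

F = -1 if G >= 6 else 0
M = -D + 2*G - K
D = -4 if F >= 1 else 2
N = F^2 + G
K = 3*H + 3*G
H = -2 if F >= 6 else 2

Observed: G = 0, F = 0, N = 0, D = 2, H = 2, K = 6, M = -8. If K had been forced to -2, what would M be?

Intervening sets K = -2 and removes its equation (K = 3*H + 3*G).
F = -1 if G >= 6 else 0  [with G=0]  = 0
D = -4 if F >= 1 else 2  [with F=0]  = 2
M = -D + 2*G - K  [with D=2, G=0, K=-2]  = 0

0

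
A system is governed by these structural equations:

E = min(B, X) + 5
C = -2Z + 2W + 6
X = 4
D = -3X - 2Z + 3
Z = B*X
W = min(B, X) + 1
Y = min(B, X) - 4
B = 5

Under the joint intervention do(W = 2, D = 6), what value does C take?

Under do(W = 2, D = 6), each intervened variable's structural equation is replaced by its fixed value.
Z = B*X  [with B=5, X=4]  = 20
C = -2Z + 2W + 6  [with Z=20, W=2]  = -30

-30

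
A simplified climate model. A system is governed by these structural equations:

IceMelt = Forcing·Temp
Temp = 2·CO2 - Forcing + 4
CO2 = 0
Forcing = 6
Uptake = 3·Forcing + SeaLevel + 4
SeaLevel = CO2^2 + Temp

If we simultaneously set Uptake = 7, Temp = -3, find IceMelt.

Under do(Uptake = 7, Temp = -3), each intervened variable's structural equation is replaced by its fixed value.
IceMelt = Forcing·Temp  [with Forcing=6, Temp=-3]  = -18

-18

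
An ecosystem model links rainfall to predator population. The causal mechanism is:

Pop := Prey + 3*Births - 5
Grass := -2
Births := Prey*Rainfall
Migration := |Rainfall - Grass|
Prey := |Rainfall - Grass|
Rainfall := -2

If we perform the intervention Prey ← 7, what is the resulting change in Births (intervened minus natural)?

-14

The intervention breaks the incoming arrows to Prey: Prey := |Rainfall - Grass| no longer applies, and Prey = 7.
Births = Prey*Rainfall  [with Prey=7, Rainfall=-2]  = -14
Without intervention: Prey = |Rainfall - Grass|  [with Rainfall=-2, Grass=-2]  = 0; Births = Prey*Rainfall  [with Prey=0, Rainfall=-2]  = 0.
Change = -14 − 0 = -14.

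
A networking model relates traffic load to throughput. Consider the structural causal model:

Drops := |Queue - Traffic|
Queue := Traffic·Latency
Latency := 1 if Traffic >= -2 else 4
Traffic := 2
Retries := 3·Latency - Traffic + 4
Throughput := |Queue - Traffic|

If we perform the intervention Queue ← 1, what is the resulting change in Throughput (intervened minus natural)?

The intervention breaks the incoming arrows to Queue: Queue := Traffic·Latency no longer applies, and Queue = 1.
Throughput = |Queue - Traffic|  [with Queue=1, Traffic=2]  = 1
Without intervention: Latency = 1 if Traffic >= -2 else 4  [with Traffic=2]  = 1; Queue = Traffic·Latency  [with Traffic=2, Latency=1]  = 2; Throughput = |Queue - Traffic|  [with Queue=2, Traffic=2]  = 0.
Change = 1 − 0 = 1.

1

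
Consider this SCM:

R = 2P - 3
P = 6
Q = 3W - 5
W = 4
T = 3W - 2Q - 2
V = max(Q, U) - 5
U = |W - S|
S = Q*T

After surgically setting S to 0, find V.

Under do(S=0), the mechanism S = Q*T is discarded; S is fixed at 0.
Q = 3W - 5  [with W=4]  = 7
U = |W - S|  [with W=4, S=0]  = 4
V = max(Q, U) - 5  [with Q=7, U=4]  = 2

2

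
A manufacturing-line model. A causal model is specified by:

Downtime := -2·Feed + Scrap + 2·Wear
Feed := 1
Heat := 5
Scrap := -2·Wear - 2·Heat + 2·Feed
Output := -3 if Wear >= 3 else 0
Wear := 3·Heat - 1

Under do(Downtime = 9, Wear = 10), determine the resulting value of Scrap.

Under do(Downtime = 9, Wear = 10), each intervened variable's structural equation is replaced by its fixed value.
Scrap = -2·Wear - 2·Heat + 2·Feed  [with Wear=10, Heat=5, Feed=1]  = -28

-28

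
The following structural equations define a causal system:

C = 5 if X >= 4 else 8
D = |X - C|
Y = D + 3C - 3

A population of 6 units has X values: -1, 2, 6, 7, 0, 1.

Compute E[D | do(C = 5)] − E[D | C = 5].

do(C=5) breaks C's dependence on X. With C=5 fixed, D across the units is 6, 3, 1, 2, 5, 4, mean 3.5.
Conditioning on C=5 selects the 2 unit(s) with X ∈ {6, 7}. Their D values: 1, 2. Mean = 1.5.
Difference = 3.5 − 1.5 = 2.

2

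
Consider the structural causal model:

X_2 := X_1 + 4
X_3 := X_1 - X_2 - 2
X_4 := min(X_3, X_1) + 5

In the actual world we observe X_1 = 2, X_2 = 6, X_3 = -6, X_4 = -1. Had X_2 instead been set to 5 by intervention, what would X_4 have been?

0

Under do(X_2=5), the mechanism X_2 := X_1 + 4 is discarded; X_2 is fixed at 5.
X_3 = X_1 - X_2 - 2  [with X_1=2, X_2=5]  = -5
X_4 = min(X_3, X_1) + 5  [with X_3=-5, X_1=2]  = 0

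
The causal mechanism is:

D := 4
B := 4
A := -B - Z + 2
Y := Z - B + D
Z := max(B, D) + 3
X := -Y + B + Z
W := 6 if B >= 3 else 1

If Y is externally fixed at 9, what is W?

6

The intervention breaks the incoming arrows to Y: Y := Z - B + D no longer applies, and Y = 9.
No directed path runs from Y to W, so W keeps its natural value.
W = 6 if B >= 3 else 1  [with B=4]  = 6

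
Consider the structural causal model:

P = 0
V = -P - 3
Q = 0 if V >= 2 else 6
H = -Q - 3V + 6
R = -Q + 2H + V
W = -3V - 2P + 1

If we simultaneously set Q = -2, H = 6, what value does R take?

Setting Q = -2, H = 6 by intervention discards those variables' equations.
V = -P - 3  [with P=0]  = -3
R = -Q + 2H + V  [with Q=-2, H=6, V=-3]  = 11

11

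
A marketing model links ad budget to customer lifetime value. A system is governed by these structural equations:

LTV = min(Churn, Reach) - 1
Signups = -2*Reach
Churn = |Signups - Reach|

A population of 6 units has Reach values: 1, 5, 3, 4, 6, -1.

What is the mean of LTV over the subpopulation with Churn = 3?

-1

Observing Churn=3 restricts to units where Churn's equation naturally yields 3: Reach ∈ {1, -1}. In that subpopulation LTV = 0, -2, mean -1.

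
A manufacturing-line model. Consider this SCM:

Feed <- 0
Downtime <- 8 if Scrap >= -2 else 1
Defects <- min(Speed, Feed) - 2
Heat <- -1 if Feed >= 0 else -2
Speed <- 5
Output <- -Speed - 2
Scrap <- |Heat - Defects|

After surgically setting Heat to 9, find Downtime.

The intervention breaks the incoming arrows to Heat: Heat <- -1 if Feed >= 0 else -2 no longer applies, and Heat = 9.
Defects = min(Speed, Feed) - 2  [with Speed=5, Feed=0]  = -2
Scrap = |Heat - Defects|  [with Heat=9, Defects=-2]  = 11
Downtime = 8 if Scrap >= -2 else 1  [with Scrap=11]  = 8

8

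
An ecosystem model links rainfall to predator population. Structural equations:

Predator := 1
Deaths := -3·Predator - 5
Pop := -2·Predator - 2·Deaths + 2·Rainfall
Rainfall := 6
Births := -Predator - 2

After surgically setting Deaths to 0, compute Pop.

10

Intervening sets Deaths = 0 and removes its equation (Deaths := -3·Predator - 5).
Pop = -2·Predator - 2·Deaths + 2·Rainfall  [with Predator=1, Deaths=0, Rainfall=6]  = 10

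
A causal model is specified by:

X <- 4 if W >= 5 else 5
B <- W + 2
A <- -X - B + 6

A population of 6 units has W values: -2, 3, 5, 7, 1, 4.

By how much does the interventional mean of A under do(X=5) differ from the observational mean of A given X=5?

Every unit gets X=5 under the intervention. A values become 1, -4, -6, -8, -2, -5; E[A|do(X=5)] = -4.
E[A|X=5] averages over only the 4 units with X=5 (W = -2, 3, 1, 4): A = 1, -4, -2, -5, mean -2.5.
Difference = -4 − (-2.5) = -1.5.

-1.5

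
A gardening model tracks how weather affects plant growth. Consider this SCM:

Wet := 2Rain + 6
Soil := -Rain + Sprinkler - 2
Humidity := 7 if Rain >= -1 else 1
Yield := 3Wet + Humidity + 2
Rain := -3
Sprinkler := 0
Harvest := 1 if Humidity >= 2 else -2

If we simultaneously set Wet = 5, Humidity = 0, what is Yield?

The joint intervention fixes Wet = 5, Humidity = 0, removing each variable's own equation.
Yield = 3Wet + Humidity + 2  [with Wet=5, Humidity=0]  = 17

17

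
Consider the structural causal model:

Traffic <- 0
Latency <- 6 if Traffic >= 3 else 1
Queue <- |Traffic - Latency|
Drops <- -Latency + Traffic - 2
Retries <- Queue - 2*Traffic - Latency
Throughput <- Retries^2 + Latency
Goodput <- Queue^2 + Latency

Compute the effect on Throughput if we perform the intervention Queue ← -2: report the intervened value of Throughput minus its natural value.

9

The intervention breaks the incoming arrows to Queue: Queue <- |Traffic - Latency| no longer applies, and Queue = -2.
Latency = 6 if Traffic >= 3 else 1  [with Traffic=0]  = 1
Retries = Queue - 2*Traffic - Latency  [with Queue=-2, Traffic=0, Latency=1]  = -3
Throughput = Retries^2 + Latency  [with Retries=-3, Latency=1]  = 10
Without intervention: Latency = 6 if Traffic >= 3 else 1  [with Traffic=0]  = 1; Queue = |Traffic - Latency|  [with Traffic=0, Latency=1]  = 1; Retries = Queue - 2*Traffic - Latency  [with Queue=1, Traffic=0, Latency=1]  = 0; Throughput = Retries^2 + Latency  [with Retries=0, Latency=1]  = 1.
Change = 10 − 1 = 9.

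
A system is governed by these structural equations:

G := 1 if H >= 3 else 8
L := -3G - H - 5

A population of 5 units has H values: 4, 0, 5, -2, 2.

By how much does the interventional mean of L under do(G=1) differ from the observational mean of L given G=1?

do(G=1) breaks G's dependence on H. With G=1 fixed, L across the units is -12, -8, -13, -6, -10, mean -9.8.
E[L|G=1] averages over only the 2 units with G=1 (H = 4, 5): L = -12, -13, mean -12.5.
Difference = -9.8 − (-12.5) = 2.7.

2.7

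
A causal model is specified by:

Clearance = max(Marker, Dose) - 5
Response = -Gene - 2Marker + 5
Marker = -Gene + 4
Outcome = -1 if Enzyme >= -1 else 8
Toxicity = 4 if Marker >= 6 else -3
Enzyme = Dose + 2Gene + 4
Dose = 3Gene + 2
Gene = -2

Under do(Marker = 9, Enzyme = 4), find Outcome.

-1

The joint intervention fixes Marker = 9, Enzyme = 4, removing each variable's own equation.
Outcome = -1 if Enzyme >= -1 else 8  [with Enzyme=4]  = -1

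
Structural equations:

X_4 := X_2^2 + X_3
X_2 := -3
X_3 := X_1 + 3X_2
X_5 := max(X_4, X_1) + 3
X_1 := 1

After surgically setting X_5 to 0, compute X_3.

-8

do(X_5=0) replaces the equation X_5 := max(X_4, X_1) + 3 with the constant X_5 = 0.
X_3 is not downstream of the intervention, so its value is determined by the original equations.
X_3 = X_1 + 3X_2  [with X_1=1, X_2=-3]  = -8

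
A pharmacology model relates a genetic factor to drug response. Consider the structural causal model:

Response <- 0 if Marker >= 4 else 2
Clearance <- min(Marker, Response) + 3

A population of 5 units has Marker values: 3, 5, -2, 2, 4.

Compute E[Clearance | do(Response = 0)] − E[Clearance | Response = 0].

Every unit gets Response=0 under the intervention. Clearance values become 3, 3, 1, 3, 3; E[Clearance|do(Response=0)] = 2.6.
Observing Response=0 restricts to units where Response's equation naturally yields 0: Marker ∈ {5, 4}. In that subpopulation Clearance = 3, 3, mean 3.
Difference = 2.6 − 3 = -0.4.

-0.4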